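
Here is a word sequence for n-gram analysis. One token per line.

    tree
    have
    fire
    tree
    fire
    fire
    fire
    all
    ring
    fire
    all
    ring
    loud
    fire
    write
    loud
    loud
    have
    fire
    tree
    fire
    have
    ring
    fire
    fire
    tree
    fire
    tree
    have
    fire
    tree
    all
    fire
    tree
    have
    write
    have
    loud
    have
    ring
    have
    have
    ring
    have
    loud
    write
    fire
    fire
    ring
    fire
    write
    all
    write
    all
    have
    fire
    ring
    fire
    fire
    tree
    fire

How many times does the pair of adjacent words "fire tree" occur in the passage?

7

Scanning the 60 overlapping bigram windows for "fire tree":
  position 3–4: fire tree
  position 19–20: fire tree
  position 25–26: fire tree
  position 27–28: fire tree
  position 30–31: fire tree
  position 33–34: fire tree
  position 59–60: fire tree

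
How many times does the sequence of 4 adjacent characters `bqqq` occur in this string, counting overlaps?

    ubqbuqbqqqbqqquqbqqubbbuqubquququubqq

2

Sliding a length-4 window over the 37 characters (34 positions):
  position 7–10: bqqq
  position 11–14: bqqq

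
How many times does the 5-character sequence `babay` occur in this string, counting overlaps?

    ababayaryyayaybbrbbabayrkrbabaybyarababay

4

Sliding a length-5 window over the 41 characters (37 positions):
  position 2–6: babay
  position 19–23: babay
  position 27–31: babay
  position 37–41: babay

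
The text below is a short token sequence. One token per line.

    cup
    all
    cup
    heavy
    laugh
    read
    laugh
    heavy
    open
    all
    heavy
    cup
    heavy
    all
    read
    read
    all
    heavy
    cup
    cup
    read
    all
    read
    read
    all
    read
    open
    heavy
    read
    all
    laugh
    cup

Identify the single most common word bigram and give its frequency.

Bigram frequencies (highest first):
  read all: 4
  all read: 3
  cup heavy: 2
  all heavy: 2
  heavy cup: 2
  read read: 2
  … (16 more, each ≤ 1)

"read all", 4 times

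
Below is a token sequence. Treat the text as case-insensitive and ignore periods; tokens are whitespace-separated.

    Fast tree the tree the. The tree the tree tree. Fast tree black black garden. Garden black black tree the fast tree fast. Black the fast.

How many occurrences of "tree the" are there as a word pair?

4

Scanning the 25 overlapping bigram windows for "tree the":
  position 2–3: tree the
  position 4–5: tree the
  position 7–8: tree the
  position 19–20: tree the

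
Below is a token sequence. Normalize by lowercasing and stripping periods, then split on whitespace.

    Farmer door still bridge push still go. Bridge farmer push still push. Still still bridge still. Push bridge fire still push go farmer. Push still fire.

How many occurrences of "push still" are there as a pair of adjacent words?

4

Scanning the 25 overlapping bigram windows for "push still":
  position 5–6: push still
  position 10–11: push still
  position 12–13: push still
  position 24–25: push still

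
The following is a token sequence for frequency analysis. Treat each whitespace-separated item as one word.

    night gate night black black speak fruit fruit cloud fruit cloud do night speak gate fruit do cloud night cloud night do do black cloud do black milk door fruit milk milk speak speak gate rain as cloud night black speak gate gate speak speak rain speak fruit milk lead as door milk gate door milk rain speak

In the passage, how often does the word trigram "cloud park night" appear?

0

Scanning the 56 overlapping trigram windows for "cloud park night":
  (none found)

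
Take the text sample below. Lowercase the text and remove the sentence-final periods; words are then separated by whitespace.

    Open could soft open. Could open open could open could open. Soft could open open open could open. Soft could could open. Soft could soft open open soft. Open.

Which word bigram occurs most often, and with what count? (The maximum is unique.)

Bigram frequencies (highest first):
  could open: 6
  open could: 5
  open open: 4
  open soft: 4
  soft open: 3
  soft could: 3
  … (2 more, each ≤ 2)

"could open", 6 times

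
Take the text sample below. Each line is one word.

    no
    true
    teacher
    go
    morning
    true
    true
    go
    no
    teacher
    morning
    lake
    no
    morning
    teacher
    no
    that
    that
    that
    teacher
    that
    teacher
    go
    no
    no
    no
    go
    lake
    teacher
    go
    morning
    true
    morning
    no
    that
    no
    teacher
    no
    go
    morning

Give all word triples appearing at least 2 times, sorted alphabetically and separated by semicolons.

Trigram counts meeting the condition (at least 2 times):
  go morning true: 2
  teacher go morning: 2

go morning true; teacher go morning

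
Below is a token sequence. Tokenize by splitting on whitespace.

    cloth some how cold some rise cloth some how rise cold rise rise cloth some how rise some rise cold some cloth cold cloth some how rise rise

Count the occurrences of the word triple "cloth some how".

4

Scanning the 26 overlapping trigram windows for "cloth some how":
  position 1–3: cloth some how
  position 7–9: cloth some how
  position 14–16: cloth some how
  position 24–26: cloth some how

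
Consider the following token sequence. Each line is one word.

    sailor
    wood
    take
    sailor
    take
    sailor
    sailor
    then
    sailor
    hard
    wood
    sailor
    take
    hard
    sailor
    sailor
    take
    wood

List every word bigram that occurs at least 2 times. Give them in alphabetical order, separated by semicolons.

Bigram counts meeting the condition (at least 2 times):
  sailor sailor: 2
  sailor take: 3
  take sailor: 2

sailor sailor; sailor take; take sailor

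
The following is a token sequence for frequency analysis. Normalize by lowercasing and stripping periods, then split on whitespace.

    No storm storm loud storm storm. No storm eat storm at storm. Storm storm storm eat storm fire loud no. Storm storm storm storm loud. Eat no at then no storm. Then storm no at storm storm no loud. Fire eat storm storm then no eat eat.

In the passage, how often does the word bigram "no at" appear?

2

Scanning the 46 overlapping bigram windows for "no at":
  position 27–28: no at
  position 34–35: no at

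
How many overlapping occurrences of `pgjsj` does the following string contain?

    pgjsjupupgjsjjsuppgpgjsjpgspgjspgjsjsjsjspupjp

4

Sliding a length-5 window over the 46 characters (42 positions):
  position 1–5: pgjsj
  position 9–13: pgjsj
  position 20–24: pgjsj
  position 32–36: pgjsj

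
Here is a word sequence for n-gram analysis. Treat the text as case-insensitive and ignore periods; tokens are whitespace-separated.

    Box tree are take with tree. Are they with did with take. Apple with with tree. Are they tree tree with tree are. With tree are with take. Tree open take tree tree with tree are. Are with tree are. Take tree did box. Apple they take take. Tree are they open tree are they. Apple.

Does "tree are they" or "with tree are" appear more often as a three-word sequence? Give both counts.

"tree are they": 4 occurrences
"with tree are": 6 occurrences

"with tree are" (6 vs 4)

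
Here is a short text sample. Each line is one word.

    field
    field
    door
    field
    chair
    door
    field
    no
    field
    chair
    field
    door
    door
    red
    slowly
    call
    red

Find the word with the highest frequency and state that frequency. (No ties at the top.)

"field", 6 times

Unigram frequencies (highest first):
  field: 6
  door: 4
  chair: 2
  red: 2
  no: 1
  slowly: 1
  … (1 more, each ≤ 1)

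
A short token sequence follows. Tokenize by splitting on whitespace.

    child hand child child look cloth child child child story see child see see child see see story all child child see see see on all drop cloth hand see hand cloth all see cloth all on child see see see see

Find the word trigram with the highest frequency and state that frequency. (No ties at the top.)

"child see see", 4 times

Trigram frequencies (highest first):
  child see see: 4
  see see see: 3
  see child see: 2
  child hand child: 1
  hand child child: 1
  child child look: 1
  … (28 more, each ≤ 1)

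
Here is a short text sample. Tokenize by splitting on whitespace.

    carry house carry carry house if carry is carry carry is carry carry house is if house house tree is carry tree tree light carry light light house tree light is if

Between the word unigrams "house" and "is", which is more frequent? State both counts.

"house" (6 vs 5)

"house": 6 occurrences
"is": 5 occurrences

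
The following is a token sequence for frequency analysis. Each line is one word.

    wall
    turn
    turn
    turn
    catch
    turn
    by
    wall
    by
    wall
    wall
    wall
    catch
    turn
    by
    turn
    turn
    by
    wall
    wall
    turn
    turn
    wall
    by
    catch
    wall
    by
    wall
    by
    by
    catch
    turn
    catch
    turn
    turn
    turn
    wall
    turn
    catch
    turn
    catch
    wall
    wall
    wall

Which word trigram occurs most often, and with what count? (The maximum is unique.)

"turn catch turn", 3 times

Trigram frequencies (highest first):
  turn catch turn: 3
  wall turn turn: 2
  turn turn turn: 2
  catch turn by: 2
  turn by wall: 2
  by wall by: 2
  … (24 more, each ≤ 2)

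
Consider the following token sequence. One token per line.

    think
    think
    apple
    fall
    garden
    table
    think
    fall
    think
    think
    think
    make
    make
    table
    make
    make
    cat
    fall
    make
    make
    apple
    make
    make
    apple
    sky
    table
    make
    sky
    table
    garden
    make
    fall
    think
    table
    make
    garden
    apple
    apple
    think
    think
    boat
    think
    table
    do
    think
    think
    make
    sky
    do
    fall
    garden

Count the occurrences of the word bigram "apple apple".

Scanning the 50 overlapping bigram windows for "apple apple":
  position 37–38: apple apple

1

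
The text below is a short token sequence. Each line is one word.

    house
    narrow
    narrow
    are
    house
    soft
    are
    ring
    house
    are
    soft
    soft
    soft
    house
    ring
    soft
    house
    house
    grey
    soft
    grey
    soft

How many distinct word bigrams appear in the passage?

18

22 tokens → 21 bigram windows in total.
Repeated bigrams (each contributes count−1 duplicates):
  grey soft: 2
  soft house: 2
  soft soft: 2
3 duplicate windows → 21 − 3 = 18 distinct.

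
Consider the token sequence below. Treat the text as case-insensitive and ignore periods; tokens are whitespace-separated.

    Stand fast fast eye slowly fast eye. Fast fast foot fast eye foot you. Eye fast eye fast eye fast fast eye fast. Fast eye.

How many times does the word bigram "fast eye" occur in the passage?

Scanning the 24 overlapping bigram windows for "fast eye":
  position 3–4: fast eye
  position 6–7: fast eye
  position 11–12: fast eye
  position 16–17: fast eye
  position 18–19: fast eye
  position 21–22: fast eye
  position 24–25: fast eye

7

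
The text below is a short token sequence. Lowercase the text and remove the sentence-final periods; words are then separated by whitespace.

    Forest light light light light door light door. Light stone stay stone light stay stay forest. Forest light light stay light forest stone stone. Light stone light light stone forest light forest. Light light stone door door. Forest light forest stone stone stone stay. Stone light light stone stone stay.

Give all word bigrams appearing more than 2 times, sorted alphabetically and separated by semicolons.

Bigram counts meeting the condition (more than 2 times):
  forest light: 5
  light forest: 3
  light light: 7
  light stone: 5
  stone light: 4
  stone stay: 3
  stone stone: 4

forest light; light forest; light light; light stone; stone light; stone stay; stone stone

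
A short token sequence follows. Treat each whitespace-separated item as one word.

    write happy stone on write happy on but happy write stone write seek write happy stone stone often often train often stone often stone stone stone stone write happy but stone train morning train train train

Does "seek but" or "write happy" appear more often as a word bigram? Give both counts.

"seek but": 0 occurrences
"write happy": 4 occurrences

"write happy" (4 vs 0)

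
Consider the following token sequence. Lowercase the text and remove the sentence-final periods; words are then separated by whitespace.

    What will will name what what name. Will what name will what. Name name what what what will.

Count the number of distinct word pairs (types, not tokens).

9

18 tokens → 17 bigram windows in total.
Repeated bigrams (each contributes count−1 duplicates):
  what name: 3
  what what: 3
  name what: 2
  name will: 2
  what will: 2
  will what: 2
8 duplicate windows → 17 − 8 = 9 distinct.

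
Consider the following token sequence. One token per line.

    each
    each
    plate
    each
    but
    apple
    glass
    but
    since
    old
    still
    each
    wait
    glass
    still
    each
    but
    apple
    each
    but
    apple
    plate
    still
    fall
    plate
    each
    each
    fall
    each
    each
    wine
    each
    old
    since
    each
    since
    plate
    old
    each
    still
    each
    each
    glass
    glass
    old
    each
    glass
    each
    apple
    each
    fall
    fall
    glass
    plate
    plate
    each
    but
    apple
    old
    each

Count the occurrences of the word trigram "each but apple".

Scanning the 58 overlapping trigram windows for "each but apple":
  position 4–6: each but apple
  position 16–18: each but apple
  position 19–21: each but apple
  position 56–58: each but apple

4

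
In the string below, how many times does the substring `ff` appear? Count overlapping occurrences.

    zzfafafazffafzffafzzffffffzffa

Sliding a length-2 window over the 30 characters (29 positions):
  position 10–11: ff
  position 15–16: ff
  position 21–22: ff
  position 22–23: ff
  position 23–24: ff
  position 24–25: ff
  position 25–26: ff
  position 28–29: ff

8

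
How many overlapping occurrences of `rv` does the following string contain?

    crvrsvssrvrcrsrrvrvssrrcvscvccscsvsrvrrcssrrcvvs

5

Sliding a length-2 window over the 48 characters (47 positions):
  position 2–3: rv
  position 9–10: rv
  position 16–17: rv
  position 18–19: rv
  position 36–37: rv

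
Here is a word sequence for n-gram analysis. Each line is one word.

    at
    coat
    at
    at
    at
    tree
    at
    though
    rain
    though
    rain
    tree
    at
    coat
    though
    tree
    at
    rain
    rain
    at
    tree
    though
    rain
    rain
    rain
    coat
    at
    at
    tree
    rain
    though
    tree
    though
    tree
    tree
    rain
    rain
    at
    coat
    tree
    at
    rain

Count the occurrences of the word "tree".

Scanning the 42 tokens for "tree":
  position 6: tree
  position 12: tree
  position 16: tree
  position 21: tree
  position 29: tree
  position 32: tree
  position 34: tree
  position 35: tree
  position 40: tree

9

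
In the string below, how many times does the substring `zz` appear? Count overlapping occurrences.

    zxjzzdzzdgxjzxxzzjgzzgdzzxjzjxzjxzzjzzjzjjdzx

7

Sliding a length-2 window over the 45 characters (44 positions):
  position 4–5: zz
  position 7–8: zz
  position 16–17: zz
  position 20–21: zz
  position 24–25: zz
  position 34–35: zz
  position 37–38: zz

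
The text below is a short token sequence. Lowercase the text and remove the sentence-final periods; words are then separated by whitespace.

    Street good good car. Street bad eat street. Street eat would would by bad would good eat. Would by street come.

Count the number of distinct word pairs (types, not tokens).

18

21 tokens → 20 bigram windows in total.
Repeated bigrams (each contributes count−1 duplicates):
  eat would: 2
  would by: 2
2 duplicate windows → 20 − 2 = 18 distinct.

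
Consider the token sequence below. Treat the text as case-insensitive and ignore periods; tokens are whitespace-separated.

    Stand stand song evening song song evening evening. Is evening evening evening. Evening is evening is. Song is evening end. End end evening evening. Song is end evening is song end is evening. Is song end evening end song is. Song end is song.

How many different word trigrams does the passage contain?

33

44 tokens → 42 trigram windows in total.
Repeated trigrams (each contributes count−1 duplicates):
  evening is song: 3
  is song end: 3
  evening evening evening: 2
  evening evening is: 2
  evening is evening: 2
  is evening is: 2
  song end is: 2
9 duplicate windows → 42 − 9 = 33 distinct.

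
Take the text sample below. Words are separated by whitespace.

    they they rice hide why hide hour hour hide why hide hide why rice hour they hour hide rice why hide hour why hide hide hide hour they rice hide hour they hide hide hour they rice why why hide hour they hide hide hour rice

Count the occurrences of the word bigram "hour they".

5

Scanning the 45 overlapping bigram windows for "hour they":
  position 15–16: hour they
  position 27–28: hour they
  position 31–32: hour they
  position 35–36: hour they
  position 41–42: hour they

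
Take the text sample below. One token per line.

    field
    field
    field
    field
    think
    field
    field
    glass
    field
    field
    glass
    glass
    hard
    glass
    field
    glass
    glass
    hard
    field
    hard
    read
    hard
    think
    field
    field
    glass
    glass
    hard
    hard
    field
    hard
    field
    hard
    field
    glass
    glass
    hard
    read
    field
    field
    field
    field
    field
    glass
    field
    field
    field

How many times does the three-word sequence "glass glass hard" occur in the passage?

4

Scanning the 45 overlapping trigram windows for "glass glass hard":
  position 11–13: glass glass hard
  position 16–18: glass glass hard
  position 26–28: glass glass hard
  position 35–37: glass glass hard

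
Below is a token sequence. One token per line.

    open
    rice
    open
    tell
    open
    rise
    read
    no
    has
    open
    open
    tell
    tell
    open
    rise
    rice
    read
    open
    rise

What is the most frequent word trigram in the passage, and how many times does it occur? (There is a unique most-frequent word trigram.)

"tell open rise", 2 times

Trigram frequencies (highest first):
  tell open rise: 2
  open rice open: 1
  rice open tell: 1
  open tell open: 1
  open rise read: 1
  rise read no: 1
  … (10 more, each ≤ 1)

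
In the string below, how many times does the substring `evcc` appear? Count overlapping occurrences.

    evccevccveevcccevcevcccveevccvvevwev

Sliding a length-4 window over the 36 characters (33 positions):
  position 1–4: evcc
  position 5–8: evcc
  position 11–14: evcc
  position 19–22: evcc
  position 26–29: evcc

5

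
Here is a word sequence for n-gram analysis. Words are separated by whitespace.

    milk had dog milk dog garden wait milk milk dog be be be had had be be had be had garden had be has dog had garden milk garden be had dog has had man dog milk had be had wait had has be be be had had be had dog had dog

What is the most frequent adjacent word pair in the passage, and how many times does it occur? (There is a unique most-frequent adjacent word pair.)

Bigram frequencies (highest first):
  be had: 7
  be be: 5
  had be: 5
  had dog: 4
  milk had: 2
  dog milk: 2
  … (23 more, each ≤ 2)

"be had", 7 times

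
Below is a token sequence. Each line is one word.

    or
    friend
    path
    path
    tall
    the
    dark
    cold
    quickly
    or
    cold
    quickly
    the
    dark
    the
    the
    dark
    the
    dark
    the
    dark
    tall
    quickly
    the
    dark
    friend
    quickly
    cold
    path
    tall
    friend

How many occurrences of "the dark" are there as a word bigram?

Scanning the 30 overlapping bigram windows for "the dark":
  position 6–7: the dark
  position 13–14: the dark
  position 16–17: the dark
  position 18–19: the dark
  position 20–21: the dark
  position 24–25: the dark

6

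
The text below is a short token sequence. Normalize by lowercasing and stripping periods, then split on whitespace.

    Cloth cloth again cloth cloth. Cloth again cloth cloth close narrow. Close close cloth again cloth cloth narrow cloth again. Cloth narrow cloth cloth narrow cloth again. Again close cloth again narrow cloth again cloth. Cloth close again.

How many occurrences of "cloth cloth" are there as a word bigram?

Scanning the 37 overlapping bigram windows for "cloth cloth":
  position 1–2: cloth cloth
  position 4–5: cloth cloth
  position 5–6: cloth cloth
  position 8–9: cloth cloth
  position 16–17: cloth cloth
  position 23–24: cloth cloth
  position 35–36: cloth cloth

7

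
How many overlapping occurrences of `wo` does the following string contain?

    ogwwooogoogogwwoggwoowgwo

Sliding a length-2 window over the 25 characters (24 positions):
  position 4–5: wo
  position 15–16: wo
  position 19–20: wo
  position 24–25: wo

4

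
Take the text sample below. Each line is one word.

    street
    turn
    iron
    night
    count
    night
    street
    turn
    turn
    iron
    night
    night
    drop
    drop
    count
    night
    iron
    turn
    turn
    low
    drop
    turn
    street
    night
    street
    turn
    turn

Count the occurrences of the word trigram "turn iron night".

2

Scanning the 25 overlapping trigram windows for "turn iron night":
  position 2–4: turn iron night
  position 9–11: turn iron night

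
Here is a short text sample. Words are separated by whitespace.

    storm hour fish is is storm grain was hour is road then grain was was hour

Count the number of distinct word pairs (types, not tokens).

16 tokens → 15 bigram windows in total.
Repeated bigrams (each contributes count−1 duplicates):
  grain was: 2
  was hour: 2
2 duplicate windows → 15 − 2 = 13 distinct.

13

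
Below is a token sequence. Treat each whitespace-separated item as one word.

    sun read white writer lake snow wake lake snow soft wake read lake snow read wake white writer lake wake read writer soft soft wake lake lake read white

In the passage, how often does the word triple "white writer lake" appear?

2

Scanning the 27 overlapping trigram windows for "white writer lake":
  position 3–5: white writer lake
  position 17–19: white writer lake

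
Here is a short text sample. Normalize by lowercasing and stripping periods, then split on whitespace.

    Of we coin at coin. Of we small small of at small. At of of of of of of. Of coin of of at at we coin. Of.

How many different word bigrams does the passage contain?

28 tokens → 27 bigram windows in total.
Repeated bigrams (each contributes count−1 duplicates):
  of of: 7
  coin of: 3
  of at: 2
  of we: 2
  we coin: 2
11 duplicate windows → 27 − 11 = 16 distinct.

16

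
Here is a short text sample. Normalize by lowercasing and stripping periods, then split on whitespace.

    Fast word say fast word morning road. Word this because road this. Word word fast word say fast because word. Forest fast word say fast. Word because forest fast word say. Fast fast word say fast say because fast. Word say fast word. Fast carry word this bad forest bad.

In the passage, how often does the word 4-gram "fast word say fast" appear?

Scanning the 47 overlapping 4-gram windows for "fast word say fast":
  position 1–4: fast word say fast
  position 15–18: fast word say fast
  position 22–25: fast word say fast
  position 29–32: fast word say fast
  position 33–36: fast word say fast
  position 39–42: fast word say fast

6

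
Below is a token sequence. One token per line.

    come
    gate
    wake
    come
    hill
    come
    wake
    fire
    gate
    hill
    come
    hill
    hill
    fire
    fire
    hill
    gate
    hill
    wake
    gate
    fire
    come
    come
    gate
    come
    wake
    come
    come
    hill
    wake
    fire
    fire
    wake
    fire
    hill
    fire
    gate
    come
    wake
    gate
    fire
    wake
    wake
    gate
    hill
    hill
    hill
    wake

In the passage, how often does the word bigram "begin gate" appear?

0

Scanning the 47 overlapping bigram windows for "begin gate":
  (none found)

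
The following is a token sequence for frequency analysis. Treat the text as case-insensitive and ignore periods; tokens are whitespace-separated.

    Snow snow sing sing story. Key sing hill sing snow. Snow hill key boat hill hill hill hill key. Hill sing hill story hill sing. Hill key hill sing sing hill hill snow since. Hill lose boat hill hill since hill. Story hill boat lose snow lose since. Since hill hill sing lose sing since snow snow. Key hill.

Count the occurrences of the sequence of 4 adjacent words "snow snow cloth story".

Scanning the 56 overlapping 4-gram windows for "snow snow cloth story":
  (none found)

0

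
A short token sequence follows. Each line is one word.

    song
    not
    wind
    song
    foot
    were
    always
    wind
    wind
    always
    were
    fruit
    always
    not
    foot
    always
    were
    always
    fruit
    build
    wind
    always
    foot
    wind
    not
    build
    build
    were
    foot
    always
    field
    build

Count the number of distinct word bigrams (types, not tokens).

32 tokens → 31 bigram windows in total.
Repeated bigrams (each contributes count−1 duplicates):
  always were: 2
  foot always: 2
  were always: 2
  wind always: 2
4 duplicate windows → 31 − 4 = 27 distinct.

27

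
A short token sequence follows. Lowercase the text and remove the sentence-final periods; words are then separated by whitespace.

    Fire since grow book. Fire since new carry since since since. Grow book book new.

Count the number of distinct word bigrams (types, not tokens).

15 tokens → 14 bigram windows in total.
Repeated bigrams (each contributes count−1 duplicates):
  fire since: 2
  grow book: 2
  since grow: 2
  since since: 2
4 duplicate windows → 14 − 4 = 10 distinct.

10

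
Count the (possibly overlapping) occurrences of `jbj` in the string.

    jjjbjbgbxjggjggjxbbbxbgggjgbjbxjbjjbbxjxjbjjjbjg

Sliding a length-3 window over the 48 characters (46 positions):
  position 3–5: jbj
  position 32–34: jbj
  position 41–43: jbj
  position 45–47: jbj

4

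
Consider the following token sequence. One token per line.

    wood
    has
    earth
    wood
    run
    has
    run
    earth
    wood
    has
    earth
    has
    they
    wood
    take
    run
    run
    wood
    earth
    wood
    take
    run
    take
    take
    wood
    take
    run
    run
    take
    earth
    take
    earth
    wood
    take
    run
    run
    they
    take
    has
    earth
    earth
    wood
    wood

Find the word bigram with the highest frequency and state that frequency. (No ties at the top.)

"earth wood", 5 times

Bigram frequencies (highest first):
  earth wood: 5
  wood take: 4
  take run: 4
  has earth: 3
  run run: 3
  wood has: 2
  … (19 more, each ≤ 2)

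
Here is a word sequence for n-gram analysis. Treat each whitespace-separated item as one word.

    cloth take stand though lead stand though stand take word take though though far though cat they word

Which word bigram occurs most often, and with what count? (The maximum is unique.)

"stand though", 2 times

Bigram frequencies (highest first):
  stand though: 2
  cloth take: 1
  take stand: 1
  though lead: 1
  lead stand: 1
  though stand: 1
  … (10 more, each ≤ 1)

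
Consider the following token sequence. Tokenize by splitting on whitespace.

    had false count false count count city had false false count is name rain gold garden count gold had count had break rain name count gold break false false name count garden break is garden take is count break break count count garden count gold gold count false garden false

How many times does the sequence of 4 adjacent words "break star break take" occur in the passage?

0

Scanning the 47 overlapping 4-gram windows for "break star break take":
  (none found)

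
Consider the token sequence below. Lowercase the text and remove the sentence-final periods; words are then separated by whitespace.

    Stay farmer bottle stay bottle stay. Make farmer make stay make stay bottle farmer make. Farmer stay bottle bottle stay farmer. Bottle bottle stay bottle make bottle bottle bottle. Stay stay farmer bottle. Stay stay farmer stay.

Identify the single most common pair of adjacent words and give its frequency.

Bigram frequencies (highest first):
  bottle stay: 6
  stay farmer: 4
  stay bottle: 4
  bottle bottle: 4
  farmer bottle: 3
  stay make: 2
  … (8 more, each ≤ 2)

"bottle stay", 6 times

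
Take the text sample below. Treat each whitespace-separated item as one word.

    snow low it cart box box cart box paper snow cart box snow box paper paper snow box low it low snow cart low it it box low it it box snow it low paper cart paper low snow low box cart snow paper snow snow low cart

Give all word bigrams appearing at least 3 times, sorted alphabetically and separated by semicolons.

Bigram counts meeting the condition (at least 3 times):
  cart box: 3
  low it: 4
  paper snow: 3
  snow low: 3

cart box; low it; paper snow; snow low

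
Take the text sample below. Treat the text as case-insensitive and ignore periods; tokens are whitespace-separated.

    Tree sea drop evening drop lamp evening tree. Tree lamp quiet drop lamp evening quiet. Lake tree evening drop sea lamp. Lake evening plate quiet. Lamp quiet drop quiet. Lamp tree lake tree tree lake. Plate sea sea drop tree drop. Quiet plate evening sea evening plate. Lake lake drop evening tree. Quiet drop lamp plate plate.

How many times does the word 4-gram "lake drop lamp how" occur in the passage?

0

Scanning the 54 overlapping 4-gram windows for "lake drop lamp how":
  (none found)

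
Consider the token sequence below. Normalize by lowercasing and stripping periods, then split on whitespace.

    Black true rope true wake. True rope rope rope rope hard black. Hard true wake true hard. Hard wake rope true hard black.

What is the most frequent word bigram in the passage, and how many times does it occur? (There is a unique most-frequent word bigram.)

Bigram frequencies (highest first):
  rope rope: 3
  true rope: 2
  rope true: 2
  true wake: 2
  wake true: 2
  hard black: 2
  … (8 more, each ≤ 2)

"rope rope", 3 times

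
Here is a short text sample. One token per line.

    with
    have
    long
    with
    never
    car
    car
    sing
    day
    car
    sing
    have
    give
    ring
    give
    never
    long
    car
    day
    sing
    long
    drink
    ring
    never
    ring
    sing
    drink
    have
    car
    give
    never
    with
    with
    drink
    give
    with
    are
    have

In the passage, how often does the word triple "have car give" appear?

Scanning the 36 overlapping trigram windows for "have car give":
  position 28–30: have car give

1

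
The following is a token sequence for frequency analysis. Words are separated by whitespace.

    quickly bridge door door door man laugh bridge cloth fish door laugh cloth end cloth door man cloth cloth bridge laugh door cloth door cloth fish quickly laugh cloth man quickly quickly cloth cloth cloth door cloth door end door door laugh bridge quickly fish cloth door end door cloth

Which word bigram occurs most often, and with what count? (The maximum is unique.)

Bigram frequencies (highest first):
  cloth door: 5
  door cloth: 4
  door door: 3
  cloth cloth: 3
  door man: 2
  laugh bridge: 2
  … (25 more, each ≤ 2)

"cloth door", 5 times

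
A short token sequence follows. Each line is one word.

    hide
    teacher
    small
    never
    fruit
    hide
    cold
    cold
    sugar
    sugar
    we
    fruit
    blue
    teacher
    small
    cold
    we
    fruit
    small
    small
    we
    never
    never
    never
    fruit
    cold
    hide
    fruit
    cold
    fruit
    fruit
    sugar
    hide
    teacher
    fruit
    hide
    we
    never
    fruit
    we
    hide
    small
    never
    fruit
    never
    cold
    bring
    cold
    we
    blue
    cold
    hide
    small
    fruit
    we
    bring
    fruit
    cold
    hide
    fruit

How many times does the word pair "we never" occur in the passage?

Scanning the 59 overlapping bigram windows for "we never":
  position 21–22: we never
  position 37–38: we never

2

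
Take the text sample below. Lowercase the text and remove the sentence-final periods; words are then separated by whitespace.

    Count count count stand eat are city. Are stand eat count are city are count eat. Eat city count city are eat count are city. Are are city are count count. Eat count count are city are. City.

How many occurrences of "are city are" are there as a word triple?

5

Scanning the 36 overlapping trigram windows for "are city are":
  position 6–8: are city are
  position 12–14: are city are
  position 24–26: are city are
  position 27–29: are city are
  position 35–37: are city are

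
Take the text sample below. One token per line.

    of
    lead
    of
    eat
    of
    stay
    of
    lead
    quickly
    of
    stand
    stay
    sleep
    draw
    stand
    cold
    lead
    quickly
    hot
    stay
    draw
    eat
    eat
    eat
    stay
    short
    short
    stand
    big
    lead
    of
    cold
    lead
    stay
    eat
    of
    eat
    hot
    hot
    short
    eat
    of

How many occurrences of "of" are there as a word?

Scanning the 42 tokens for "of":
  position 1: of
  position 3: of
  position 5: of
  position 7: of
  position 10: of
  position 31: of
  position 36: of
  position 42: of

8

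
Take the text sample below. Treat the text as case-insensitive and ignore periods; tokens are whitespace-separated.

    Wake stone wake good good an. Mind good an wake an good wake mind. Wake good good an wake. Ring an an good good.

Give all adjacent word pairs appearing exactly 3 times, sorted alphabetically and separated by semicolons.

Bigram counts meeting the condition (exactly 3 times):
  good an: 3
  good good: 3

good an; good good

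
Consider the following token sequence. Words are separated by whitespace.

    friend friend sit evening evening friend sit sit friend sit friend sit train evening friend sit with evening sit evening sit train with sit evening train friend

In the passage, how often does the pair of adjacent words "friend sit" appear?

5

Scanning the 26 overlapping bigram windows for "friend sit":
  position 2–3: friend sit
  position 6–7: friend sit
  position 9–10: friend sit
  position 11–12: friend sit
  position 15–16: friend sit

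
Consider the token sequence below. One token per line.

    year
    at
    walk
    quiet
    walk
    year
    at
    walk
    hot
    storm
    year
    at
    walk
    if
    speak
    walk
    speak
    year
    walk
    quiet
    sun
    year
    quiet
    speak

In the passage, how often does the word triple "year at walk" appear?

3

Scanning the 22 overlapping trigram windows for "year at walk":
  position 1–3: year at walk
  position 6–8: year at walk
  position 11–13: year at walk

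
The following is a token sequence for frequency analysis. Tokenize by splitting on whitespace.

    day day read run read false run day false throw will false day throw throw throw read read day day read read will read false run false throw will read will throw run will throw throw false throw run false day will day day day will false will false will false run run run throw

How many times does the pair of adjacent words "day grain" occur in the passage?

0

Scanning the 54 overlapping bigram windows for "day grain":
  (none found)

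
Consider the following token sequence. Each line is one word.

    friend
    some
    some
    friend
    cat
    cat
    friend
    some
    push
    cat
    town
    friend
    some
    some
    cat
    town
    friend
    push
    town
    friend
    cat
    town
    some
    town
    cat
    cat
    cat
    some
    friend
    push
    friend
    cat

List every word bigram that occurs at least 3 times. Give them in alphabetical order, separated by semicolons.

cat cat; cat town; friend cat; friend some; town friend

Bigram counts meeting the condition (at least 3 times):
  cat cat: 3
  cat town: 3
  friend cat: 3
  friend some: 3
  town friend: 3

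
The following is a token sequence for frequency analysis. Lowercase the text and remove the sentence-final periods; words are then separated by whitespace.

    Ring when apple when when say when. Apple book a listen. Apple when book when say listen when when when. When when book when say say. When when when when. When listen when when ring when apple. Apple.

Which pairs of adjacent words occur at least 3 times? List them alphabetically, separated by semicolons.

when apple; when say; when when

Bigram counts meeting the condition (at least 3 times):
  when apple: 3
  when say: 3
  when when: 10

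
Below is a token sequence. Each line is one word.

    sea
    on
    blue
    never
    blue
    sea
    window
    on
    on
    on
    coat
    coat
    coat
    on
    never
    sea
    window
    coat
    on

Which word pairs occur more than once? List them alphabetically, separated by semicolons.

Bigram counts meeting the condition (more than once):
  coat coat: 2
  coat on: 2
  on on: 2
  sea window: 2

coat coat; coat on; on on; sea window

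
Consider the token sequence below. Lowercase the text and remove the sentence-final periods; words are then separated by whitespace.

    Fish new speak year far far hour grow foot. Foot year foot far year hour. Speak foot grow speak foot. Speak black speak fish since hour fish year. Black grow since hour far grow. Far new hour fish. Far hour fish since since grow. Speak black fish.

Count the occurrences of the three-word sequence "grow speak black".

Scanning the 45 overlapping trigram windows for "grow speak black":
  position 44–46: grow speak black

1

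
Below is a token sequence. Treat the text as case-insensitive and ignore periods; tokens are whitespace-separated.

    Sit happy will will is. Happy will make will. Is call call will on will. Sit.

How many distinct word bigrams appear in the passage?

16 tokens → 15 bigram windows in total.
Repeated bigrams (each contributes count−1 duplicates):
  happy will: 2
  will is: 2
2 duplicate windows → 15 − 2 = 13 distinct.

13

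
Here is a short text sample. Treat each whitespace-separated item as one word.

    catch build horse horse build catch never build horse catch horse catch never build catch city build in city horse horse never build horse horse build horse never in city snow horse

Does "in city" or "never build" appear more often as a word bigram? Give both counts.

"in city": 2 occurrences
"never build": 3 occurrences

"never build" (3 vs 2)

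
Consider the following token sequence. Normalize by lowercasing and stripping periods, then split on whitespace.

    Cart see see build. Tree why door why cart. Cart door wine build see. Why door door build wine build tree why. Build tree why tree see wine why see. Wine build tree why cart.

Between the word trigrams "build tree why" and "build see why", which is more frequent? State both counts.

"build tree why": 4 occurrences
"build see why": 1 occurrence

"build tree why" (4 vs 1)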